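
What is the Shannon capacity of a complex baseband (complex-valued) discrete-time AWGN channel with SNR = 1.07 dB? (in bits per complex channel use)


SNR_linear = 10^(1.07/10) = 1.2794; C = log2(1 + SNR_linear) = log2(1 + 1.2794) = 1.1886

1.1886 bits/channel use


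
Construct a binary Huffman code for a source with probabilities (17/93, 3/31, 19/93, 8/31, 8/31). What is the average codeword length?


Huffman construction (repeatedly merge the two least-probable nodes; each merge adds 1 bit to every symbol beneath it): 3/31 + 17/93 = 26/93; 19/93 + 8/31 = 43/93; 8/31 + 26/93 = 50/93; 43/93 + 50/93 = 1. Resulting codeword lengths (in the order the probabilities were given): (3, 3, 2, 2, 2). L_avg = sum(p_i * l_i) = 17/93*3 + 3/31*3 + 19/93*2 + 8/31*2 + 8/31*2 = 212/93 = 2.2796

2.2796 bits


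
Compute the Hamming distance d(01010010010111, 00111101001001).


Count differing positions: . ^ ^ . ^ ^ ^ ^ . ^ ^ ^ ^ . = 10 differences

10


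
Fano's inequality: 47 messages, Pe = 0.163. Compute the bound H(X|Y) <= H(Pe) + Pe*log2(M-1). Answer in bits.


H(Pe) = -Pe*log2(Pe) - (1-Pe)*log2(1-Pe) = -0.163*log2(0.163) - 0.837*log2(0.837) = 0.426580 + 0.214858 = 0.6414. Pe*log2(M-1) = 0.163*log2(46) = 0.900341. Bound = H(Pe) + Pe*log2(M-1) = 0.426580 + 0.214858 + 0.900341 = 1.5418

1.5418 bits


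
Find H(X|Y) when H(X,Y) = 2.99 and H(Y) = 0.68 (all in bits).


H(X|Y) = H(X,Y) - H(Y) = 2.99 - 0.68 = 2.31

2.31 bits


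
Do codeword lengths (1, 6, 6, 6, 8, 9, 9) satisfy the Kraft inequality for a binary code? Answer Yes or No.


Kraft sum = sum(2^(-l_i)) = 0.5547, need <= 1. Result: satisfied (a binary prefix-free code with these lengths exists)

Yes


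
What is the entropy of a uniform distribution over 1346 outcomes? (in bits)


H = log2(n) = log2(1346) = 10.3945

10.3945 bits


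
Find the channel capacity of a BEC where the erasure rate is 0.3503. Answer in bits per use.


C = 1 - epsilon = 1 - 0.3503 = 0.6497

0.6497 bits


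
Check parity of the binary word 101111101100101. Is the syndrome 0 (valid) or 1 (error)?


Syndrome = XOR of all bits = 1 XOR 0 XOR 1 XOR 1 XOR 1 XOR 1 XOR 1 XOR 0 XOR 1 XOR 1 XOR 0 XOR 0 XOR 1 XOR 0 XOR 1 = 0

0


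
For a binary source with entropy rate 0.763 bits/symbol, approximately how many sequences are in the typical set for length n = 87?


log2|A_typical| = nH = 87 * 0.763 = 66.381, so |A_typical| ~ 2^66.381 = 9.609e+19

9.609e+19


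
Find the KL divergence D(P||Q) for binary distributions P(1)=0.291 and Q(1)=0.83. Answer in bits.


KL = p*log2(p/q) + (1-p)*log2((1-p)/(1-q)) = 0.291*log2(0.291/0.83) + 0.709*log2(0.709/0.17) = 1.0207

1.0207 bits


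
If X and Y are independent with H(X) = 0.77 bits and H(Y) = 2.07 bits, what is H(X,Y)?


For independent variables, H(X,Y) = H(X) + H(Y) = 0.77 + 2.07 = 2.84

2.84 bits


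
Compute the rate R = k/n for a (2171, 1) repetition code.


Rate = k/n = 1/2171

1/2171


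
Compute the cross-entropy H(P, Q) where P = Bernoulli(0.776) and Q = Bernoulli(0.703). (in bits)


H(P,Q) = -p*log2(q) - (1-p)*log2(1-q). -0.776*log2(0.703) = 0.394521; -0.224*log2(0.297) = 0.392328. H(P,Q) = 0.394521 + 0.392328 = 0.7868

0.7868 bits


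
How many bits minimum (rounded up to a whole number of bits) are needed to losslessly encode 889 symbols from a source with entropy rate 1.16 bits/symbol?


Minimum bits >= n * H = 889 * 1.16 = 1031.24, rounded up to a whole number of bits = 1032

1032 bits


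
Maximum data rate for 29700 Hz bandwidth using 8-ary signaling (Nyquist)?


Rate = 2 * B * log2(M) = 2 * 29700 * 3.0 = 178200.0

178200.0 bps


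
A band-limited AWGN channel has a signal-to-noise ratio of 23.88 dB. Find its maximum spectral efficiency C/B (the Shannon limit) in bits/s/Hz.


SNR_linear = 10^(23.88/10) = 244.3431; C/B = log2(1 + SNR_linear) = log2(1 + 244.3431) = 7.9387

7.9387 bits/s/Hz


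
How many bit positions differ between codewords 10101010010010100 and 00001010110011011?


Count differing positions: ^ . ^ . . . . . ^ . . . . ^ ^ ^ ^ = 7 differences

7


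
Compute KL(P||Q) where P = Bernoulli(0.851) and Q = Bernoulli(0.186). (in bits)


KL = p*log2(p/q) + (1-p)*log2((1-p)/(1-q)) = 0.851*log2(0.851/0.186) + 0.149*log2(0.149/0.814) = 1.502

1.502 bits


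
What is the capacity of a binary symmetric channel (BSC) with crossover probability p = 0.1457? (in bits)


H(p) = -p*log2(p) - (1-p)*log2(1-p) = -0.1457*log2(0.1457) - 0.8543*log2(0.8543) = 0.404890 + 0.194084 = 0.599. C = 1 - H(p) = 1 - 0.599 = 0.401

0.401 bits


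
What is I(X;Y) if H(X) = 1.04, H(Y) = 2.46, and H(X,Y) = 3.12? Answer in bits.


I(X;Y) = H(X) + H(Y) - H(X,Y) = 1.04 + 2.46 - 3.12 = 0.38

0.38 bits


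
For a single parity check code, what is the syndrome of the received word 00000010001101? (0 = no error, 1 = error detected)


Syndrome = XOR of all bits = 0 XOR 0 XOR 0 XOR 0 XOR 0 XOR 0 XOR 1 XOR 0 XOR 0 XOR 0 XOR 1 XOR 1 XOR 0 XOR 1 = 0

0


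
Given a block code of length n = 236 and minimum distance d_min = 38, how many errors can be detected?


Detection capability = d_min - 1 = 38 - 1 = 37

37 errors


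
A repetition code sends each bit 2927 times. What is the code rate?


Rate = k/n = 1/2927

1/2927


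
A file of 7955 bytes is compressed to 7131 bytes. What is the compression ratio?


Ratio = original / compressed = 7955 / 7131 = 1.1156

1.1156


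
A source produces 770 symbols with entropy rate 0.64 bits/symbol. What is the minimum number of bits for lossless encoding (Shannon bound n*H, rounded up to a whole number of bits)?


Minimum bits >= n * H = 770 * 0.64 = 492.8, rounded up to a whole number of bits = 493

493 bits


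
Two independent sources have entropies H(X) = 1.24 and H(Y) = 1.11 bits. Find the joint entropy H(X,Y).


For independent variables, H(X,Y) = H(X) + H(Y) = 1.24 + 1.11 = 2.35

2.35 bits


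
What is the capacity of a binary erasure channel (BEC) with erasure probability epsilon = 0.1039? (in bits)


C = 1 - epsilon = 1 - 0.1039 = 0.8961

0.8961 bits


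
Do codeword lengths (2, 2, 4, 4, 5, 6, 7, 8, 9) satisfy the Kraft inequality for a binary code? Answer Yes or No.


Kraft sum = sum(2^(-l_i)) = 0.6855, need <= 1. Result: satisfied (a binary prefix-free code with these lengths exists)

Yes


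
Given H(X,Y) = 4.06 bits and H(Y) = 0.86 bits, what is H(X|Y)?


H(X|Y) = H(X,Y) - H(Y) = 4.06 - 0.86 = 3.2

3.2 bits


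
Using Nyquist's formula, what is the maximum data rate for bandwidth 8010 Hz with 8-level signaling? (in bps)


Rate = 2 * B * log2(M) = 2 * 8010 * 3.0 = 48060.0

48060.0 bps


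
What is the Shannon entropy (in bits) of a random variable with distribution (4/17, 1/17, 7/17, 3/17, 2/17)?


H = -sum(p_i * log2(p_i)). Terms: -(4/17)*log2(4/17) = 0.491168; -(1/17)*log2(1/17) = 0.240439; -(7/17)*log2(7/17) = 0.527103; -(3/17)*log2(3/17) = 0.441618; -(2/17)*log2(2/17) = 0.363231. H = 0.491168 + 0.240439 + 0.527103 + 0.441618 + 0.363231 = 2.0636

2.0636 bits


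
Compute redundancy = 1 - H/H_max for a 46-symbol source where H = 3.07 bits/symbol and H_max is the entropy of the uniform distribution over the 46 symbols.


H_max = log2(K) = log2(46) = 5.5236 bits/symbol. Redundancy = 1 - H/H_max = 1 - 3.07/5.5236 = 1 - 0.5558 = 0.4442

0.4442


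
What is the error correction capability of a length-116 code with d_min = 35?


Correction capability = floor((d-1)/2) = floor((35-1)/2) = 17

17 errors


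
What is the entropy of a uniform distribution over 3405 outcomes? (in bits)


H = log2(n) = log2(3405) = 11.7334

11.7334 bits


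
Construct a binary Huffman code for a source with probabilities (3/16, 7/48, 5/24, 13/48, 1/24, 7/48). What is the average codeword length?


Huffman construction (repeatedly merge the two least-probable nodes; each merge adds 1 bit to every symbol beneath it): 1/24 + 7/48 = 3/16; 7/48 + 3/16 = 1/3; 3/16 + 5/24 = 19/48; 13/48 + 1/3 = 29/48; 19/48 + 29/48 = 1. Resulting codeword lengths (in the order the probabilities were given): (3, 3, 2, 2, 3, 3). L_avg = sum(p_i * l_i) = 3/16*3 + 7/48*3 + 5/24*2 + 13/48*2 + 1/24*3 + 7/48*3 = 121/48 = 2.5208

2.5208 bits


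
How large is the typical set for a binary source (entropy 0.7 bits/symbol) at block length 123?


log2|A_typical| = nH = 123 * 0.7 = 86.1, so |A_typical| ~ 2^86.1 = 8.292e+25

8.292e+25


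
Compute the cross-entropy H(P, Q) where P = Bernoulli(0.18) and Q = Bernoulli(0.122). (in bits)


H(P,Q) = -p*log2(q) - (1-p)*log2(1-q). -0.18*log2(0.122) = 0.546308; -0.82*log2(0.878) = 0.153920. H(P,Q) = 0.546308 + 0.153920 = 0.7002

0.7002 bits


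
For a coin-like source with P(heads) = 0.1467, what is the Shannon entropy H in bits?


H = -p*log2(p) - (1-p)*log2(1-p). -0.1467*log2(0.1467) = 0.406221; -0.8533*log2(0.8533) = 0.195299. H = 0.406221 + 0.195299 = 0.6015

0.6015 bits


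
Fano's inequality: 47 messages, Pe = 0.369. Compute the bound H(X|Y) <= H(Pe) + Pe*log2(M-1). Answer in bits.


H(Pe) = -Pe*log2(Pe) - (1-Pe)*log2(1-Pe) = -0.369*log2(0.369) - 0.631*log2(0.631) = 0.530735 + 0.419166 = 0.9499. Pe*log2(M-1) = 0.369*log2(46) = 2.038194. Bound = H(Pe) + Pe*log2(M-1) = 0.530735 + 0.419166 + 2.038194 = 2.9881

2.9881 bits


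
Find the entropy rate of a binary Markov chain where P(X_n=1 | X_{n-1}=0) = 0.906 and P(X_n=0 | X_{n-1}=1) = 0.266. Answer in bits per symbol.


Stationary distribution: pi_0 = p10/(p01+p10) = 0.227, pi_1 = 0.773. Entropy rate H' = pi_0*H(p01) + pi_1*H(p10) = 0.227*0.4497 + 0.773*0.8357 = 0.7481

0.7481 bits/symbol


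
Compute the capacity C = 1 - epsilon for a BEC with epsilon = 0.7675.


C = 1 - epsilon = 1 - 0.7675 = 0.2325

0.2325 bits


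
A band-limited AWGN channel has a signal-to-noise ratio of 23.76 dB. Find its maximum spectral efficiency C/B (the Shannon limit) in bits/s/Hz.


SNR_linear = 10^(23.76/10) = 237.684; C/B = log2(1 + SNR_linear) = log2(1 + 237.684) = 7.899

7.899 bits/s/Hz


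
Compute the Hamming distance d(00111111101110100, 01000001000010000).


Count differing positions: . ^ ^ ^ ^ ^ ^ . ^ . ^ ^ . . ^ . . = 10 differences

10


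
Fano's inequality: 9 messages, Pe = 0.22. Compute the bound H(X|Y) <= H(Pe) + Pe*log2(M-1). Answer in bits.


H(Pe) = -Pe*log2(Pe) - (1-Pe)*log2(1-Pe) = -0.22*log2(0.22) - 0.78*log2(0.78) = 0.480573 + 0.279594 = 0.7602. Pe*log2(M-1) = 0.22*log2(8) = 0.660000. Bound = H(Pe) + Pe*log2(M-1) = 0.480573 + 0.279594 + 0.660000 = 1.4202

1.4202 bits


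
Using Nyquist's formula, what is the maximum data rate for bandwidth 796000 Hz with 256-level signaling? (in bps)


Rate = 2 * B * log2(M) = 2 * 796000 * 8.0 = 12736000.0

12736000.0 bps


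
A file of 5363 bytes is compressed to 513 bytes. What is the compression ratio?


Ratio = original / compressed = 5363 / 513 = 10.4542

10.4542


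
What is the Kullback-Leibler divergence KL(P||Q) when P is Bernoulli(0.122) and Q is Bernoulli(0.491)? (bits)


KL = p*log2(p/q) + (1-p)*log2((1-p)/(1-q)) = 0.122*log2(0.122/0.491) + 0.878*log2(0.878/0.509) = 0.4455

0.4455 bits


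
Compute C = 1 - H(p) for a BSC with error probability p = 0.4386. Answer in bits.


H(p) = -p*log2(p) - (1-p)*log2(1-p) = -0.4386*log2(0.4386) - 0.5614*log2(0.5614) = 0.521505 + 0.467590 = 0.9891. C = 1 - H(p) = 1 - 0.9891 = 0.0109

0.0109 bits


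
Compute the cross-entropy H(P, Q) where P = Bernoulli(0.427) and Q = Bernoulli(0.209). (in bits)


H(P,Q) = -p*log2(q) - (1-p)*log2(1-q). -0.427*log2(0.209) = 0.964348; -0.573*log2(0.791) = 0.193817. H(P,Q) = 0.964348 + 0.193817 = 1.1582

1.1582 bits


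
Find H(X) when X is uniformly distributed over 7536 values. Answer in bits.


H = log2(n) = log2(7536) = 12.8796

12.8796 bits


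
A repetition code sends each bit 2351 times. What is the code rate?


Rate = k/n = 1/2351

1/2351


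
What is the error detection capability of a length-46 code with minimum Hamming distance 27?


Detection capability = d_min - 1 = 27 - 1 = 26

26 errors


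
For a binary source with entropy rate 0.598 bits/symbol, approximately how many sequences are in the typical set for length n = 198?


log2|A_typical| = nH = 198 * 0.598 = 118.404, so |A_typical| ~ 2^118.404 = 4.397e+35

4.397e+35


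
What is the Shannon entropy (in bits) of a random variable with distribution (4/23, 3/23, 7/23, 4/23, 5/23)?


H = -sum(p_i * log2(p_i)). Terms: -(4/23)*log2(4/23) = 0.438880; -(3/23)*log2(3/23) = 0.383296; -(7/23)*log2(7/23) = 0.522324; -(4/23)*log2(4/23) = 0.438880; -(5/23)*log2(5/23) = 0.478616. H = 0.438880 + 0.383296 + 0.522324 + 0.438880 + 0.478616 = 2.262

2.262 bits


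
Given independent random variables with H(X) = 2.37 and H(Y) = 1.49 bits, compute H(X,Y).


For independent variables, H(X,Y) = H(X) + H(Y) = 2.37 + 1.49 = 3.86

3.86 bits


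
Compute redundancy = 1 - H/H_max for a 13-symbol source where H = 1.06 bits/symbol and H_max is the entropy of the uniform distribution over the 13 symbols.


H_max = log2(K) = log2(13) = 3.7004 bits/symbol. Redundancy = 1 - H/H_max = 1 - 1.06/3.7004 = 1 - 0.2865 = 0.7135

0.7135


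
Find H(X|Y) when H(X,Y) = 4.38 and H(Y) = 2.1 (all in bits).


H(X|Y) = H(X,Y) - H(Y) = 4.38 - 2.1 = 2.28

2.28 bits


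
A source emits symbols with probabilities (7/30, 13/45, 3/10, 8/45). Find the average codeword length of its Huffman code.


Huffman construction (repeatedly merge the two least-probable nodes; each merge adds 1 bit to every symbol beneath it): 8/45 + 7/30 = 37/90; 13/45 + 3/10 = 53/90; 37/90 + 53/90 = 1. Resulting codeword lengths (in the order the probabilities were given): (2, 2, 2, 2). L_avg = sum(p_i * l_i) = 7/30*2 + 13/45*2 + 3/10*2 + 8/45*2 = 2

2.0 bits


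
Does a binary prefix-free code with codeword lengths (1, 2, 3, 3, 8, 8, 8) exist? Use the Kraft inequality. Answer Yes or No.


Kraft sum = sum(2^(-l_i)) = 1.0117, need <= 1. Result: violated (a binary prefix-free code with these lengths cannot exist)

No


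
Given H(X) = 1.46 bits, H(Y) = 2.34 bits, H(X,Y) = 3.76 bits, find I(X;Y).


I(X;Y) = H(X) + H(Y) - H(X,Y) = 1.46 + 2.34 - 3.76 = 0.04

0.04 bits


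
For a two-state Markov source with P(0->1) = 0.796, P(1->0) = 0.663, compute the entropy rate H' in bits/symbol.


Stationary distribution: pi_0 = p10/(p01+p10) = 0.4544, pi_1 = 0.5456. Entropy rate H' = pi_0*H(p01) + pi_1*H(p10) = 0.4544*0.7299 + 0.5456*0.9219 = 0.8346

0.8346 bits/symbol


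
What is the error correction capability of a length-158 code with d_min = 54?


Correction capability = floor((d-1)/2) = floor((54-1)/2) = 26

26 errors


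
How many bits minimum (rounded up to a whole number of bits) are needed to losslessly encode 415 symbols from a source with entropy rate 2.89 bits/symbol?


Minimum bits >= n * H = 415 * 2.89 = 1199.35, rounded up to a whole number of bits = 1200

1200 bits


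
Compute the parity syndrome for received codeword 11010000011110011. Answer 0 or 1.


Syndrome = XOR of all bits = 1 XOR 1 XOR 0 XOR 1 XOR 0 XOR 0 XOR 0 XOR 0 XOR 0 XOR 1 XOR 1 XOR 1 XOR 1 XOR 0 XOR 0 XOR 1 XOR 1 = 1

1


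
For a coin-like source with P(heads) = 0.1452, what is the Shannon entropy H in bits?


H = -p*log2(p) - (1-p)*log2(1-p). -0.1452*log2(0.1452) = 0.404220; -0.8548*log2(0.8548) = 0.193476. H = 0.404220 + 0.193476 = 0.5977

0.5977 bits


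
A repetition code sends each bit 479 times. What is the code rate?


Rate = k/n = 1/479

1/479


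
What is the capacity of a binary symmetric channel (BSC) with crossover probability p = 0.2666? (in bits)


H(p) = -p*log2(p) - (1-p)*log2(1-p) = -0.2666*log2(0.2666) - 0.7334*log2(0.7334) = 0.508473 + 0.328070 = 0.8365. C = 1 - H(p) = 1 - 0.8365 = 0.1635

0.1635 bits


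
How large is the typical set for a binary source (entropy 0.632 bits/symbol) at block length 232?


log2|A_typical| = nH = 232 * 0.632 = 146.624, so |A_typical| ~ 2^146.624 = 1.375e+44

1.375e+44


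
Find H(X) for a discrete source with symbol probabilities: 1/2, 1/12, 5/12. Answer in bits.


H = -sum(p_i * log2(p_i)). Terms: -(1/2)*log2(1/2) = 0.500000; -(1/12)*log2(1/12) = 0.298747; -(5/12)*log2(5/12) = 0.526264. H = 0.500000 + 0.298747 + 0.526264 = 1.325

1.325 bits


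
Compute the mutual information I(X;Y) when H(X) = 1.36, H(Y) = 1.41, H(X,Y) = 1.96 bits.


I(X;Y) = H(X) + H(Y) - H(X,Y) = 1.36 + 1.41 - 1.96 = 0.81

0.81 bits


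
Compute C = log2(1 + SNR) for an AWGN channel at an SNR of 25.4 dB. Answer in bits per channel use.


SNR_linear = 10^(25.4/10) = 346.7369; C = log2(1 + SNR_linear) = log2(1 + 346.7369) = 8.4419

8.4419 bits/channel use


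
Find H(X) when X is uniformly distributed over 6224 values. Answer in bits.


H = log2(n) = log2(6224) = 12.6036

12.6036 bits


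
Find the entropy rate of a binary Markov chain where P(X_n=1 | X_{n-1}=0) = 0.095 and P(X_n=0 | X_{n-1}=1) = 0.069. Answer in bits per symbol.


Stationary distribution: pi_0 = p10/(p01+p10) = 0.4207, pi_1 = 0.5793. Entropy rate H' = pi_0*H(p01) + pi_1*H(p10) = 0.4207*0.4529 + 0.5793*0.3622 = 0.4004

0.4004 bits/symbol


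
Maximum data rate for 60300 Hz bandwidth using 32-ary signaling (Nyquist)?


Rate = 2 * B * log2(M) = 2 * 60300 * 5.0 = 603000.0

603000.0 bps


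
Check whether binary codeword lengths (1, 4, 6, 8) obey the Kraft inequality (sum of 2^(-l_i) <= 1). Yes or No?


Kraft sum = sum(2^(-l_i)) = 0.582, need <= 1. Result: satisfied (a binary prefix-free code with these lengths exists)

Yes


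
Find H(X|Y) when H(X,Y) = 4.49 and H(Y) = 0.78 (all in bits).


H(X|Y) = H(X,Y) - H(Y) = 4.49 - 0.78 = 3.71

3.71 bits


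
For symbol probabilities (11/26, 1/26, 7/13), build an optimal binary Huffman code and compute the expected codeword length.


Huffman construction (repeatedly merge the two least-probable nodes; each merge adds 1 bit to every symbol beneath it): 1/26 + 11/26 = 6/13; 6/13 + 7/13 = 1. Resulting codeword lengths (in the order the probabilities were given): (2, 2, 1). L_avg = sum(p_i * l_i) = 11/26*2 + 1/26*2 + 7/13*1 = 19/13 = 1.4615

1.4615 bits


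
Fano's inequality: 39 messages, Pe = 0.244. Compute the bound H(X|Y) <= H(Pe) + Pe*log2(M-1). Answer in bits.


H(Pe) = -Pe*log2(Pe) - (1-Pe)*log2(1-Pe) = -0.244*log2(0.244) - 0.756*log2(0.756) = 0.496551 + 0.305078 = 0.8016. Pe*log2(M-1) = 0.244*log2(38) = 1.280494. Bound = H(Pe) + Pe*log2(M-1) = 0.496551 + 0.305078 + 1.280494 = 2.0821

2.0821 bits


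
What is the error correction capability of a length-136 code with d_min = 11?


Correction capability = floor((d-1)/2) = floor((11-1)/2) = 5

5 errors


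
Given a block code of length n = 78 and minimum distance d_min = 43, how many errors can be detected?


Detection capability = d_min - 1 = 43 - 1 = 42

42 errors


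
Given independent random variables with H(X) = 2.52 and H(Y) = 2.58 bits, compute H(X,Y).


For independent variables, H(X,Y) = H(X) + H(Y) = 2.52 + 2.58 = 5.1

5.1 bits


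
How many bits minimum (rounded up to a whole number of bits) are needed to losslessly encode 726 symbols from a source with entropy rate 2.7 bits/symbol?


Minimum bits >= n * H = 726 * 2.7 = 1960.2, rounded up to a whole number of bits = 1961

1961 bits


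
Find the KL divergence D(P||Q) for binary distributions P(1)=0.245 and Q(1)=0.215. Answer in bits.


KL = p*log2(p/q) + (1-p)*log2((1-p)/(1-q)) = 0.245*log2(0.245/0.215) + 0.755*log2(0.755/0.785) = 0.0037

0.0037 bits


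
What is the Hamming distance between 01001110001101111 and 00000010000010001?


Count differing positions: . ^ . . ^ ^ . . . . ^ ^ ^ ^ ^ ^ . = 9 differences

9


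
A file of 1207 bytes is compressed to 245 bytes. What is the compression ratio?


Ratio = original / compressed = 1207 / 245 = 4.9265

4.9265


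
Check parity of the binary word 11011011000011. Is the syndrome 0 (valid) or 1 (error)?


Syndrome = XOR of all bits = 1 XOR 1 XOR 0 XOR 1 XOR 1 XOR 0 XOR 1 XOR 1 XOR 0 XOR 0 XOR 0 XOR 0 XOR 1 XOR 1 = 0

0


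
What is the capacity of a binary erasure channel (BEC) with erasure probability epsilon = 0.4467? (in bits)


C = 1 - epsilon = 1 - 0.4467 = 0.5533

0.5533 bits


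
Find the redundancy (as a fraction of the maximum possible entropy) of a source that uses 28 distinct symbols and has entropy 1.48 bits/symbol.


H_max = log2(K) = log2(28) = 4.8074 bits/symbol. Redundancy = 1 - H/H_max = 1 - 1.48/4.8074 = 1 - 0.3079 = 0.6921

0.6921


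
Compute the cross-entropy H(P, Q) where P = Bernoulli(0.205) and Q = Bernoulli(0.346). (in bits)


H(P,Q) = -p*log2(q) - (1-p)*log2(1-q). -0.205*log2(0.346) = 0.313887; -0.795*log2(0.654) = 0.487047. H(P,Q) = 0.313887 + 0.487047 = 0.8009

0.8009 bits


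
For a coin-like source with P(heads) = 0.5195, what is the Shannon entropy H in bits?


H = -p*log2(p) - (1-p)*log2(1-p). -0.5195*log2(0.5195) = 0.490826; -0.4805*log2(0.4805) = 0.508077. H = 0.490826 + 0.508077 = 0.9989

0.9989 bits


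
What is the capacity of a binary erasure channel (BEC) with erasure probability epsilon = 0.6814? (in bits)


C = 1 - epsilon = 1 - 0.6814 = 0.3186

0.3186 bits


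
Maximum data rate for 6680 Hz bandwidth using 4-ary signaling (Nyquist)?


Rate = 2 * B * log2(M) = 2 * 6680 * 2.0 = 26720.0

26720.0 bps


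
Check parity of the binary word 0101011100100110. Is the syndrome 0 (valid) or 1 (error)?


Syndrome = XOR of all bits = 0 XOR 1 XOR 0 XOR 1 XOR 0 XOR 1 XOR 1 XOR 1 XOR 0 XOR 0 XOR 1 XOR 0 XOR 0 XOR 1 XOR 1 XOR 0 = 0

0


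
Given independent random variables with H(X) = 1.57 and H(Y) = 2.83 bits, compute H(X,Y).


For independent variables, H(X,Y) = H(X) + H(Y) = 1.57 + 2.83 = 4.4

4.4 bits


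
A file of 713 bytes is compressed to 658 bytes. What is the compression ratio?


Ratio = original / compressed = 713 / 658 = 1.0836

1.0836


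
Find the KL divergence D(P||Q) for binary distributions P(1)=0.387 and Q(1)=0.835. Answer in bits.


KL = p*log2(p/q) + (1-p)*log2((1-p)/(1-q)) = 0.387*log2(0.387/0.835) + 0.613*log2(0.613/0.165) = 0.7313

0.7313 bits


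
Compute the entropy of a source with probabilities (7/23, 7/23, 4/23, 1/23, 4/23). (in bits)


H = -sum(p_i * log2(p_i)). Terms: -(7/23)*log2(7/23) = 0.522324; -(7/23)*log2(7/23) = 0.522324; -(4/23)*log2(4/23) = 0.438880; -(1/23)*log2(1/23) = 0.196677; -(4/23)*log2(4/23) = 0.438880. H = 0.522324 + 0.522324 + 0.438880 + 0.196677 + 0.438880 = 2.1191

2.1191 bits


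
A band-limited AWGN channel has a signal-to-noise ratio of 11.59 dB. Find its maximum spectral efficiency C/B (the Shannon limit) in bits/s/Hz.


SNR_linear = 10^(11.59/10) = 14.4212; C/B = log2(1 + SNR_linear) = log2(1 + 14.4212) = 3.9468

3.9468 bits/s/Hz


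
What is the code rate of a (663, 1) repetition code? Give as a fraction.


Rate = k/n = 1/663

1/663


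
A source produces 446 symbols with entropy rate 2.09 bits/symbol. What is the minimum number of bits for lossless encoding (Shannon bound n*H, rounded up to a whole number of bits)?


Minimum bits >= n * H = 446 * 2.09 = 932.14, rounded up to a whole number of bits = 933

933 bits


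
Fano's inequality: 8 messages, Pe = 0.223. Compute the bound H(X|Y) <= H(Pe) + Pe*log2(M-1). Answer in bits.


H(Pe) = -Pe*log2(Pe) - (1-Pe)*log2(1-Pe) = -0.223*log2(0.223) - 0.777*log2(0.777) = 0.482769 + 0.282838 = 0.7656. Pe*log2(M-1) = 0.223*log2(7) = 0.626040. Bound = H(Pe) + Pe*log2(M-1) = 0.482769 + 0.282838 + 0.626040 = 1.3916

1.3916 bits


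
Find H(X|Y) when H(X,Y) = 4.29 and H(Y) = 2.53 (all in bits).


H(X|Y) = H(X,Y) - H(Y) = 4.29 - 2.53 = 1.76

1.76 bits


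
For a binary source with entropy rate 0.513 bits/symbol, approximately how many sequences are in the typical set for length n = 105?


log2|A_typical| = nH = 105 * 0.513 = 53.865, so |A_typical| ~ 2^53.865 = 1.641e+16

1.641e+16


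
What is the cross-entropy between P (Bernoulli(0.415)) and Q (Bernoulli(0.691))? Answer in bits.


H(P,Q) = -p*log2(q) - (1-p)*log2(1-q). -0.415*log2(0.691) = 0.221296; -0.585*log2(0.309) = 0.991178. H(P,Q) = 0.221296 + 0.991178 = 1.2125

1.2125 bits


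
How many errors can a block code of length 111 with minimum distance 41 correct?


Correction capability = floor((d-1)/2) = floor((41-1)/2) = 20

20 errors


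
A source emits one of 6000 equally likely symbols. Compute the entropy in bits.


H = log2(n) = log2(6000) = 12.5507

12.5507 bits


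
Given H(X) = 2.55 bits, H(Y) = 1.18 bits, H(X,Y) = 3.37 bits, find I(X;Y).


I(X;Y) = H(X) + H(Y) - H(X,Y) = 2.55 + 1.18 - 3.37 = 0.36

0.36 bits


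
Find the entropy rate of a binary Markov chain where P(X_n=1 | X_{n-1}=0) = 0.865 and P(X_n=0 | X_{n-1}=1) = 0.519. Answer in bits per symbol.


Stationary distribution: pi_0 = p10/(p01+p10) = 0.375, pi_1 = 0.625. Entropy rate H' = pi_0*H(p01) + pi_1*H(p10) = 0.375*0.571 + 0.625*0.999 = 0.8385

0.8385 bits/symbol


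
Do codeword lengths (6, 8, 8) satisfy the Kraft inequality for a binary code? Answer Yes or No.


Kraft sum = sum(2^(-l_i)) = 0.0234, need <= 1. Result: satisfied (a binary prefix-free code with these lengths exists)

Yes


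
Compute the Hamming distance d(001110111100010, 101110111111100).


Count differing positions: ^ . . . . . . . . . ^ ^ ^ ^ . = 5 differences

5


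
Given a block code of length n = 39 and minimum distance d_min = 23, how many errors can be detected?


Detection capability = d_min - 1 = 23 - 1 = 22

22 errors


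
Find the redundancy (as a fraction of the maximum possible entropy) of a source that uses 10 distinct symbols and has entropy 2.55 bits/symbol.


H_max = log2(K) = log2(10) = 3.3219 bits/symbol. Redundancy = 1 - H/H_max = 1 - 2.55/3.3219 = 1 - 0.7676 = 0.2324

0.2324


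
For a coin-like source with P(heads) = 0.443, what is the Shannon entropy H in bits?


H = -p*log2(p) - (1-p)*log2(1-p). -0.443*log2(0.443) = 0.520357; -0.557*log2(0.557) = 0.470248. H = 0.520357 + 0.470248 = 0.9906

0.9906 bits


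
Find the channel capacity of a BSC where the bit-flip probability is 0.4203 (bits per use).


H(p) = -p*log2(p) - (1-p)*log2(1-p) = -0.4203*log2(0.4203) - 0.5797*log2(0.5797) = 0.525589 + 0.456005 = 0.9816. C = 1 - H(p) = 1 - 0.9816 = 0.0184

0.0184 bits


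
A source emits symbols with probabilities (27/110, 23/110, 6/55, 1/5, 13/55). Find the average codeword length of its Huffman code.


Huffman construction (repeatedly merge the two least-probable nodes; each merge adds 1 bit to every symbol beneath it): 6/55 + 1/5 = 17/55; 23/110 + 13/55 = 49/110; 27/110 + 17/55 = 61/110; 49/110 + 61/110 = 1. Resulting codeword lengths (in the order the probabilities were given): (2, 2, 3, 3, 2). L_avg = sum(p_i * l_i) = 27/110*2 + 23/110*2 + 6/55*3 + 1/5*3 + 13/55*2 = 127/55 = 2.3091

2.3091 bits


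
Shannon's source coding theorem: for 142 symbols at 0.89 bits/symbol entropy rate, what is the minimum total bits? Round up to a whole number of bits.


Minimum bits >= n * H = 142 * 0.89 = 126.38, rounded up to a whole number of bits = 127

127 bits


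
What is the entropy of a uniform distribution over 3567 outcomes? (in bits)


H = log2(n) = log2(3567) = 11.8005

11.8005 bits


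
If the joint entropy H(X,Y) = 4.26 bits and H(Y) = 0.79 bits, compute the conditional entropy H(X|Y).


H(X|Y) = H(X,Y) - H(Y) = 4.26 - 0.79 = 3.47

3.47 bits


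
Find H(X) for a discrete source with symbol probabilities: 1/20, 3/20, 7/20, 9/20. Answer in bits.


H = -sum(p_i * log2(p_i)). Terms: -(1/20)*log2(1/20) = 0.216096; -(3/20)*log2(3/20) = 0.410545; -(7/20)*log2(7/20) = 0.530101; -(9/20)*log2(9/20) = 0.518401. H = 0.216096 + 0.410545 + 0.530101 + 0.518401 = 1.6751

1.6751 bits


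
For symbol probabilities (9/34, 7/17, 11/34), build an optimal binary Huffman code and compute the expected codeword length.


Huffman construction (repeatedly merge the two least-probable nodes; each merge adds 1 bit to every symbol beneath it): 9/34 + 11/34 = 10/17; 7/17 + 10/17 = 1. Resulting codeword lengths (in the order the probabilities were given): (2, 1, 2). L_avg = sum(p_i * l_i) = 9/34*2 + 7/17*1 + 11/34*2 = 27/17 = 1.5882

1.5882 bits


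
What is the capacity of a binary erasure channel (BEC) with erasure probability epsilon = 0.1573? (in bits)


C = 1 - epsilon = 1 - 0.1573 = 0.8427

0.8427 bits


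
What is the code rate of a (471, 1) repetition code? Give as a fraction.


Rate = k/n = 1/471

1/471


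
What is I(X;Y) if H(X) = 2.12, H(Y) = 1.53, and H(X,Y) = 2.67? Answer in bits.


I(X;Y) = H(X) + H(Y) - H(X,Y) = 2.12 + 1.53 - 2.67 = 0.98

0.98 bits


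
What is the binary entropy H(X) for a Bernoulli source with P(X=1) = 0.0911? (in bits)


H = -p*log2(p) - (1-p)*log2(1-p). -0.0911*log2(0.0911) = 0.314879; -0.9089*log2(0.9089) = 0.125252. H = 0.314879 + 0.125252 = 0.4401

0.4401 bits


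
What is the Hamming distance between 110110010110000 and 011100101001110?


Count differing positions: ^ . ^ . ^ . ^ ^ ^ ^ ^ ^ ^ ^ . = 11 differences

11


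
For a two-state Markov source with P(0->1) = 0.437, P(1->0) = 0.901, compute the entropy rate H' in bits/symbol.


Stationary distribution: pi_0 = p10/(p01+p10) = 0.6734, pi_1 = 0.3266. Entropy rate H' = pi_0*H(p01) + pi_1*H(p10) = 0.6734*0.9885 + 0.3266*0.4658 = 0.8178

0.8178 bits/symbol


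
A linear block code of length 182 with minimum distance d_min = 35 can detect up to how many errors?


Detection capability = d_min - 1 = 35 - 1 = 34

34 errors


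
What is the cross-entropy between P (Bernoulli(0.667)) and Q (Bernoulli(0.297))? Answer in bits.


H(P,Q) = -p*log2(q) - (1-p)*log2(1-q). -0.667*log2(0.297) = 1.168227; -0.333*log2(0.703) = 0.169298. H(P,Q) = 1.168227 + 0.169298 = 1.3375

1.3375 bits


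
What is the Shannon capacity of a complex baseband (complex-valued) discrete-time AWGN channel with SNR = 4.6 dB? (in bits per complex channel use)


SNR_linear = 10^(4.6/10) = 2.884; C = log2(1 + SNR_linear) = log2(1 + 2.884) = 1.9576

1.9576 bits/channel use


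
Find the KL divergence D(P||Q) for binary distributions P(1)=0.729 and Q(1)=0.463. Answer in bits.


KL = p*log2(p/q) + (1-p)*log2((1-p)/(1-q)) = 0.729*log2(0.729/0.463) + 0.271*log2(0.271/0.537) = 0.2101

0.2101 bits


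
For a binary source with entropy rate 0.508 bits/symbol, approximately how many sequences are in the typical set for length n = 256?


log2|A_typical| = nH = 256 * 0.508 = 130.048, so |A_typical| ~ 2^130.048 = 1.407e+39

1.407e+39


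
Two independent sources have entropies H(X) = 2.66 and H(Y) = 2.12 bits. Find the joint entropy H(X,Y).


For independent variables, H(X,Y) = H(X) + H(Y) = 2.66 + 2.12 = 4.78

4.78 bits


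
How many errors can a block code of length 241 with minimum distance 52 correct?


Correction capability = floor((d-1)/2) = floor((52-1)/2) = 25

25 errors


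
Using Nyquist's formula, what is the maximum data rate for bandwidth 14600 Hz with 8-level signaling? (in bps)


Rate = 2 * B * log2(M) = 2 * 14600 * 3.0 = 87600.0

87600.0 bps


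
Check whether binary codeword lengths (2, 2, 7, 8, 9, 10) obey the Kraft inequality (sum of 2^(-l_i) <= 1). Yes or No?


Kraft sum = sum(2^(-l_i)) = 0.5146, need <= 1. Result: satisfied (a binary prefix-free code with these lengths exists)

Yes


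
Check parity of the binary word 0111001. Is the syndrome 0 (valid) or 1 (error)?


Syndrome = XOR of all bits = 0 XOR 1 XOR 1 XOR 1 XOR 0 XOR 0 XOR 1 = 0

0


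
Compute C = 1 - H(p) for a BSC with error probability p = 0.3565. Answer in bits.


H(p) = -p*log2(p) - (1-p)*log2(1-p) = -0.3565*log2(0.3565) - 0.6435*log2(0.6435) = 0.530481 + 0.409258 = 0.9397. C = 1 - H(p) = 1 - 0.9397 = 0.0603

0.0603 bits


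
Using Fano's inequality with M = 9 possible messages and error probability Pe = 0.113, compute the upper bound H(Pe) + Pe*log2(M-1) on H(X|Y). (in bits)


H(Pe) = -Pe*log2(Pe) - (1-Pe)*log2(1-Pe) = -0.113*log2(0.113) - 0.887*log2(0.887) = 0.355453 + 0.153446 = 0.5089. Pe*log2(M-1) = 0.113*log2(8) = 0.339000. Bound = H(Pe) + Pe*log2(M-1) = 0.355453 + 0.153446 + 0.339000 = 0.8479

0.8479 bits


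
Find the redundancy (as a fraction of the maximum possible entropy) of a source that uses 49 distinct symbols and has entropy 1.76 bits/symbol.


H_max = log2(K) = log2(49) = 5.6147 bits/symbol. Redundancy = 1 - H/H_max = 1 - 1.76/5.6147 = 1 - 0.3135 = 0.6865

0.6865


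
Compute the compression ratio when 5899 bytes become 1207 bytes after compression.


Ratio = original / compressed = 5899 / 1207 = 4.8873

4.8873


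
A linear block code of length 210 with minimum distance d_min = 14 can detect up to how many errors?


Detection capability = d_min - 1 = 14 - 1 = 13

13 errors


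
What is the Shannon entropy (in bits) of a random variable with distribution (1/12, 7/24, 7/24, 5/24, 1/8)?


H = -sum(p_i * log2(p_i)). Terms: -(1/12)*log2(1/12) = 0.298747; -(7/24)*log2(7/24) = 0.518469; -(7/24)*log2(7/24) = 0.518469; -(5/24)*log2(5/24) = 0.471466; -(1/8)*log2(1/8) = 0.375000. H = 0.298747 + 0.518469 + 0.518469 + 0.471466 + 0.375000 = 2.1822

2.1822 bits


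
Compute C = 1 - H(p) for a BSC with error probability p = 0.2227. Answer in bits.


H(p) = -p*log2(p) - (1-p)*log2(1-p) = -0.2227*log2(0.2227) - 0.7773*log2(0.7773) = 0.482552 + 0.282515 = 0.7651. C = 1 - H(p) = 1 - 0.7651 = 0.2349

0.2349 bits


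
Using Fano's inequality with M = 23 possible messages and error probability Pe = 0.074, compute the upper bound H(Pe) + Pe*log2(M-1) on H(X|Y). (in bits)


H(Pe) = -Pe*log2(Pe) - (1-Pe)*log2(1-Pe) = -0.074*log2(0.074) - 0.926*log2(0.926) = 0.277968 + 0.102708 = 0.3807. Pe*log2(M-1) = 0.074*log2(22) = 0.329998. Bound = H(Pe) + Pe*log2(M-1) = 0.277968 + 0.102708 + 0.329998 = 0.7107

0.7107 bits


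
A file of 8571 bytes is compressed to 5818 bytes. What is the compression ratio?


Ratio = original / compressed = 8571 / 5818 = 1.4732

1.4732


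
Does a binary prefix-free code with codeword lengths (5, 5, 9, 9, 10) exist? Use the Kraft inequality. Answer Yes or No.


Kraft sum = sum(2^(-l_i)) = 0.0674, need <= 1. Result: satisfied (a binary prefix-free code with these lengths exists)

Yes


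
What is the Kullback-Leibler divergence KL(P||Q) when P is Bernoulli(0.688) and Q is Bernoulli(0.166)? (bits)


KL = p*log2(p/q) + (1-p)*log2((1-p)/(1-q)) = 0.688*log2(0.688/0.166) + 0.312*log2(0.312/0.834) = 0.9687

0.9687 bits


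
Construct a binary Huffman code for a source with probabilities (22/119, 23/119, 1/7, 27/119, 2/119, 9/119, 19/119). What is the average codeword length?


Huffman construction (repeatedly merge the two least-probable nodes; each merge adds 1 bit to every symbol beneath it): 2/119 + 9/119 = 11/119; 11/119 + 1/7 = 4/17; 19/119 + 22/119 = 41/119; 23/119 + 27/119 = 50/119; 4/17 + 41/119 = 69/119; 50/119 + 69/119 = 1. Resulting codeword lengths (in the order the probabilities were given): (3, 2, 3, 2, 4, 4, 3). L_avg = sum(p_i * l_i) = 22/119*3 + 23/119*2 + 1/7*3 + 27/119*2 + 2/119*4 + 9/119*4 + 19/119*3 = 318/119 = 2.6723

2.6723 bits


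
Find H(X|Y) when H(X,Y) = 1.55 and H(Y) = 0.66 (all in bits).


H(X|Y) = H(X,Y) - H(Y) = 1.55 - 0.66 = 0.89

0.89 bits


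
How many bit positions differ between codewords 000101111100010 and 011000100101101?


Count differing positions: . ^ ^ ^ . ^ . ^ ^ . . ^ ^ ^ ^ = 10 differences

10


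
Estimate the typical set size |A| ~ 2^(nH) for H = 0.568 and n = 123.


log2|A_typical| = nH = 123 * 0.568 = 69.864, so |A_typical| ~ 2^69.864 = 1.074e+21

1.074e+21


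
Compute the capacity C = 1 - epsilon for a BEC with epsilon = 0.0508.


C = 1 - epsilon = 1 - 0.0508 = 0.9492

0.9492 bits


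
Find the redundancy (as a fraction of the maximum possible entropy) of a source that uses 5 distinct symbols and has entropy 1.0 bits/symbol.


H_max = log2(K) = log2(5) = 2.3219 bits/symbol. Redundancy = 1 - H/H_max = 1 - 1.0/2.3219 = 1 - 0.4307 = 0.5693

0.5693


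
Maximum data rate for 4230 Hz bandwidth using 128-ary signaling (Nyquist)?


Rate = 2 * B * log2(M) = 2 * 4230 * 7.0 = 59220.0

59220.0 bps


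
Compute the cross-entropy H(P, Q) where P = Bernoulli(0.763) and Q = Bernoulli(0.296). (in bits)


H(P,Q) = -p*log2(q) - (1-p)*log2(1-q). -0.763*log2(0.296) = 1.340080; -0.237*log2(0.704) = 0.120006. H(P,Q) = 1.340080 + 0.120006 = 1.4601

1.4601 bits


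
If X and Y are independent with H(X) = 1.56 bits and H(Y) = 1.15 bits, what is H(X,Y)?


For independent variables, H(X,Y) = H(X) + H(Y) = 1.56 + 1.15 = 2.71

2.71 bits


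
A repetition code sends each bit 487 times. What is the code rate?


Rate = k/n = 1/487

1/487


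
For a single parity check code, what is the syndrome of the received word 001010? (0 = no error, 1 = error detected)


Syndrome = XOR of all bits = 0 XOR 0 XOR 1 XOR 0 XOR 1 XOR 0 = 0

0


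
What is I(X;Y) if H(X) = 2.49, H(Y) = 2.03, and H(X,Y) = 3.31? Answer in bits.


I(X;Y) = H(X) + H(Y) - H(X,Y) = 2.49 + 2.03 - 3.31 = 1.21

1.21 bits


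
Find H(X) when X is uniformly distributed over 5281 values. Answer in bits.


H = log2(n) = log2(5281) = 12.3666

12.3666 bits


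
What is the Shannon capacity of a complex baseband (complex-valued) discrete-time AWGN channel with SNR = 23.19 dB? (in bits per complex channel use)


SNR_linear = 10^(23.19/10) = 208.4491; C = log2(1 + SNR_linear) = log2(1 + 208.4491) = 7.7105

7.7105 bits/channel use


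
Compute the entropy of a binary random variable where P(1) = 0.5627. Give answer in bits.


H = -p*log2(p) - (1-p)*log2(1-p). -0.5627*log2(0.5627) = 0.466795; -0.4373*log2(0.4373) = 0.521832. H = 0.466795 + 0.521832 = 0.9886

0.9886 bits


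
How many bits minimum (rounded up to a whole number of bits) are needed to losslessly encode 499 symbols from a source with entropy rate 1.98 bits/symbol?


Minimum bits >= n * H = 499 * 1.98 = 988.02, rounded up to a whole number of bits = 989

989 bits


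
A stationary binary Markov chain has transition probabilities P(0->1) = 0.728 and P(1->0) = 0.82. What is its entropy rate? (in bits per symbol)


Stationary distribution: pi_0 = p10/(p01+p10) = 0.5297, pi_1 = 0.4703. Entropy rate H' = pi_0*H(p01) + pi_1*H(p10) = 0.5297*0.8443 + 0.4703*0.6801 = 0.7671

0.7671 bits/symbol


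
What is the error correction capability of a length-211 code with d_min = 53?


Correction capability = floor((d-1)/2) = floor((53-1)/2) = 26

26 errors


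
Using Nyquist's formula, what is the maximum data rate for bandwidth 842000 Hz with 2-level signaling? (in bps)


Rate = 2 * B * log2(M) = 2 * 842000 * 1.0 = 1684000.0

1684000.0 bps


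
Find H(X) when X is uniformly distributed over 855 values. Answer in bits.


H = log2(n) = log2(855) = 9.7398

9.7398 bits


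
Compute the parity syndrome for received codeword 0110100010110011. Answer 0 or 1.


Syndrome = XOR of all bits = 0 XOR 1 XOR 1 XOR 0 XOR 1 XOR 0 XOR 0 XOR 0 XOR 1 XOR 0 XOR 1 XOR 1 XOR 0 XOR 0 XOR 1 XOR 1 = 0

0


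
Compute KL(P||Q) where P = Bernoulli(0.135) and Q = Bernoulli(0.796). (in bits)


KL = p*log2(p/q) + (1-p)*log2((1-p)/(1-q)) = 0.135*log2(0.135/0.796) + 0.865*log2(0.865/0.204) = 1.4572

1.4572 bits


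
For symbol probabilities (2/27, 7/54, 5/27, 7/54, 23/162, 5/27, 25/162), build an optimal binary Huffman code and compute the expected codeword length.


Huffman construction (repeatedly merge the two least-probable nodes; each merge adds 1 bit to every symbol beneath it): 2/27 + 7/54 = 11/54; 7/54 + 23/162 = 22/81; 25/162 + 5/27 = 55/162; 5/27 + 11/54 = 7/18; 22/81 + 55/162 = 11/18; 7/18 + 11/18 = 1. Resulting codeword lengths (in the order the probabilities were given): (3, 3, 3, 3, 3, 2, 3). L_avg = sum(p_i * l_i) = 2/27*3 + 7/54*3 + 5/27*3 + 7/54*3 + 23/162*3 + 5/27*2 + 25/162*3 = 76/27 = 2.8148

2.8148 bits
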